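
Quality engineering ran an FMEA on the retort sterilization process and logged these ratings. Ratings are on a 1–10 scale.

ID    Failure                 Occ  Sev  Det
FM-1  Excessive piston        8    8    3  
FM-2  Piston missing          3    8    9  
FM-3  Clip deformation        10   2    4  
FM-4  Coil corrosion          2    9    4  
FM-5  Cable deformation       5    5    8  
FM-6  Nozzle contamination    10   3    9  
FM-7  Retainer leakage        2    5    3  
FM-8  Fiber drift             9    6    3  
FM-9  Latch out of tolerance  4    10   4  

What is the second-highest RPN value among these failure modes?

RPN = Severity × Occurrence × Detection:
  FM-1: 8 × 8 × 3 = 192
  FM-2: 8 × 3 × 9 = 216
  FM-3: 2 × 10 × 4 = 80
  FM-4: 9 × 2 × 4 = 72
  FM-5: 5 × 5 × 8 = 200
  FM-6: 3 × 10 × 9 = 270
  FM-7: 5 × 2 × 3 = 30
  FM-8: 6 × 9 × 3 = 162
  FM-9: 10 × 4 × 4 = 160
Sorted descending: 270, 216, 200, 192, 162, 160, 80, 72, 30.
The second-highest RPN is 216 (FM-2).

216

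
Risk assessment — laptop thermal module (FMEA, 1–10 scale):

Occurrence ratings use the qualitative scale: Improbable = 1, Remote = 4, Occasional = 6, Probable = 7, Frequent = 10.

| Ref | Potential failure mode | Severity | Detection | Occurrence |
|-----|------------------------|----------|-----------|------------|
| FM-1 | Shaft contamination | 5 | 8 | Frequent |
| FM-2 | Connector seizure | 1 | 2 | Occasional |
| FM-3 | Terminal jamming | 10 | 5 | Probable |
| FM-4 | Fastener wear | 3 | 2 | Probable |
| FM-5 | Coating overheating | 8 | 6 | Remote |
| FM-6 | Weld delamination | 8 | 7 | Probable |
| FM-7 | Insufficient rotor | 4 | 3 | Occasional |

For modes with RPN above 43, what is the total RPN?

1406

RPN = Severity × Occurrence × Detection:
  FM-1: 5 × 10 × 8 = 400
  FM-2: 1 × 6 × 2 = 12
  FM-3: 10 × 7 × 5 = 350
  FM-4: 3 × 7 × 2 = 42
  FM-5: 8 × 4 × 6 = 192
  FM-6: 8 × 7 × 7 = 392
  FM-7: 4 × 6 × 3 = 72
RPN > 43: FM-1 (400), FM-3 (350), FM-5 (192), FM-6 (392), FM-7 (72).
Sum: 400 + 350 + 192 + 392 + 72 = 1406.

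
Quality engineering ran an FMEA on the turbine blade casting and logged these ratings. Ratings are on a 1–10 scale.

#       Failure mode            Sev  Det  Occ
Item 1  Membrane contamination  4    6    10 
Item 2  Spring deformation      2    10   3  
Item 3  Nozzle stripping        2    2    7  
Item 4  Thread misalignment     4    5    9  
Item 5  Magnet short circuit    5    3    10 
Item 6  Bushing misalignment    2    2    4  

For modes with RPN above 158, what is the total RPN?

RPN = Severity × Occurrence × Detection:
  Item 1: 4 × 10 × 6 = 240
  Item 2: 2 × 3 × 10 = 60
  Item 3: 2 × 7 × 2 = 28
  Item 4: 4 × 9 × 5 = 180
  Item 5: 5 × 10 × 3 = 150
  Item 6: 2 × 4 × 2 = 16
RPN > 158: Item 1 (240), Item 4 (180).
Sum: 240 + 180 = 420.

420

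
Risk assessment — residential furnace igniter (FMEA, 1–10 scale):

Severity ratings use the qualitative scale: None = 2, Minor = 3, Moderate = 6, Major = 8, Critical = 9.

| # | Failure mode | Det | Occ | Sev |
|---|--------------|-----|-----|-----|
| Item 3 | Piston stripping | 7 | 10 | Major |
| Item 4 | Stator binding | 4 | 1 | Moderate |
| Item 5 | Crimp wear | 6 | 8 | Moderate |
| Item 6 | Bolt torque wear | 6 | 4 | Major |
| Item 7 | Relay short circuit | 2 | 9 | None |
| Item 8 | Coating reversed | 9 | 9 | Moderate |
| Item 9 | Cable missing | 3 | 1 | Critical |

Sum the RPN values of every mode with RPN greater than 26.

1589

RPN = Severity × Occurrence × Detection:
  Item 3: 8 × 10 × 7 = 560
  Item 4: 6 × 1 × 4 = 24
  Item 5: 6 × 8 × 6 = 288
  Item 6: 8 × 4 × 6 = 192
  Item 7: 2 × 9 × 2 = 36
  Item 8: 6 × 9 × 9 = 486
  Item 9: 9 × 1 × 3 = 27
RPN > 26: Item 3 (560), Item 5 (288), Item 6 (192), Item 7 (36), Item 8 (486), Item 9 (27).
Sum: 560 + 288 + 192 + 36 + 486 + 27 = 1589.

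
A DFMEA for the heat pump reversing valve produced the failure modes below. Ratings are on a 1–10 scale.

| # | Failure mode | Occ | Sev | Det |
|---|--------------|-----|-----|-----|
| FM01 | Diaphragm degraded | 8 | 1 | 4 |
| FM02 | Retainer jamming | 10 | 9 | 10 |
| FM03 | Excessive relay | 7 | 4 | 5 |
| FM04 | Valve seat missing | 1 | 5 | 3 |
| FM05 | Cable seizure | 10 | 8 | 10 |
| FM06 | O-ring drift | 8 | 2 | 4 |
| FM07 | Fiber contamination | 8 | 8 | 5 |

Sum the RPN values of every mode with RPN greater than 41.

RPN = Severity × Occurrence × Detection:
  FM01: 1 × 8 × 4 = 32
  FM02: 9 × 10 × 10 = 900
  FM03: 4 × 7 × 5 = 140
  FM04: 5 × 1 × 3 = 15
  FM05: 8 × 10 × 10 = 800
  FM06: 2 × 8 × 4 = 64
  FM07: 8 × 8 × 5 = 320
RPN > 41: FM02 (900), FM03 (140), FM05 (800), FM06 (64), FM07 (320).
Sum: 900 + 140 + 800 + 64 + 320 = 2224.

2224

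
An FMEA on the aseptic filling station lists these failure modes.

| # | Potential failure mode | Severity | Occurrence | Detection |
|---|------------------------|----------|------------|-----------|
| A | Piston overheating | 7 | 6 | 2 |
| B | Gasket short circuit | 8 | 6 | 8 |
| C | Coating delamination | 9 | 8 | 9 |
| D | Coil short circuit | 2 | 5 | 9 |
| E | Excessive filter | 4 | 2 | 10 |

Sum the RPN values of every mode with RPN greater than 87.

RPN = Severity × Occurrence × Detection:
  A: 7 × 6 × 2 = 84
  B: 8 × 6 × 8 = 384
  C: 9 × 8 × 9 = 648
  D: 2 × 5 × 9 = 90
  E: 4 × 2 × 10 = 80
RPN > 87: B (384), C (648), D (90).
Sum: 384 + 648 + 90 = 1122.

1122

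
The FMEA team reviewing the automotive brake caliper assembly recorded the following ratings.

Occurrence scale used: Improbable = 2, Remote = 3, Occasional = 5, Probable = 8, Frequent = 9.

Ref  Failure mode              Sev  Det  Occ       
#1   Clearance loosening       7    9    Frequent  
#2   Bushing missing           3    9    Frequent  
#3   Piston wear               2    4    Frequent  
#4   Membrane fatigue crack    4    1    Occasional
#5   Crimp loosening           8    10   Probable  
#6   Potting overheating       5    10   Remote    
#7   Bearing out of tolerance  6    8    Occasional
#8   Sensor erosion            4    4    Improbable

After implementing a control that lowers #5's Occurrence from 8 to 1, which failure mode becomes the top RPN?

#1

RPN = Severity × Occurrence × Detection:
  #1: 7 × 9 × 9 = 567
  #2: 3 × 9 × 9 = 243
  #3: 2 × 9 × 4 = 72
  #4: 4 × 5 × 1 = 20
  #5: 8 × 8 × 10 = 640
  #6: 5 × 3 × 10 = 150
  #7: 6 × 5 × 8 = 240
  #8: 4 × 2 × 4 = 32
After action: #5 → 8 × 1 × 10 = 80.
Revised RPNs: #1=567, #2=243, #7=240, #6=150, #5=80, #3=72, #8=32, #4=20.
Highest is now #1 (567).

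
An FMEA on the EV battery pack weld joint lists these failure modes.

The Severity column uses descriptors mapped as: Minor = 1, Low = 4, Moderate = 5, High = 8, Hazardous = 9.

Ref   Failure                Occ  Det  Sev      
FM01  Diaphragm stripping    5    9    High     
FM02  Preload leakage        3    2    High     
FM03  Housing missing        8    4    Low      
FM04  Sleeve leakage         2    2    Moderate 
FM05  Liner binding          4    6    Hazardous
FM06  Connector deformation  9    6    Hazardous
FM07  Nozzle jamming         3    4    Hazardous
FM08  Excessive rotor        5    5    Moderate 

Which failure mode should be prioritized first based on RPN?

FM06

RPN = Severity × Occurrence × Detection:
  FM01: 8 × 5 × 9 = 360
  FM02: 8 × 3 × 2 = 48
  FM03: 4 × 8 × 4 = 128
  FM04: 5 × 2 × 2 = 20
  FM05: 9 × 4 × 6 = 216
  FM06: 9 × 9 × 6 = 486
  FM07: 9 × 3 × 4 = 108
  FM08: 5 × 5 × 5 = 125
Highest RPN is 486 → FM06.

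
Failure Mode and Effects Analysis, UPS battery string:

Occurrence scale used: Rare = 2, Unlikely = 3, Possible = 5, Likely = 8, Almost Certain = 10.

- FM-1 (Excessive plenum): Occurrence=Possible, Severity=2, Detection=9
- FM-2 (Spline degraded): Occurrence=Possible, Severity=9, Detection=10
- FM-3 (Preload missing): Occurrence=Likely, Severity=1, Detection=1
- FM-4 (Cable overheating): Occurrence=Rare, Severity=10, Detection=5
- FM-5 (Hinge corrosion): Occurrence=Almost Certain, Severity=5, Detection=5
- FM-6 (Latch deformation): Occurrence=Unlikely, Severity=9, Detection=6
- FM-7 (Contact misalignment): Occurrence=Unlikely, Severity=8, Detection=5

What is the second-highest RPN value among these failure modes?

250

RPN = Severity × Occurrence × Detection:
  FM-1: 2 × 5 × 9 = 90
  FM-2: 9 × 5 × 10 = 450
  FM-3: 1 × 8 × 1 = 8
  FM-4: 10 × 2 × 5 = 100
  FM-5: 5 × 10 × 5 = 250
  FM-6: 9 × 3 × 6 = 162
  FM-7: 8 × 3 × 5 = 120
Sorted descending: 450, 250, 162, 120, 100, 90, 8.
The second-highest RPN is 250 (FM-5).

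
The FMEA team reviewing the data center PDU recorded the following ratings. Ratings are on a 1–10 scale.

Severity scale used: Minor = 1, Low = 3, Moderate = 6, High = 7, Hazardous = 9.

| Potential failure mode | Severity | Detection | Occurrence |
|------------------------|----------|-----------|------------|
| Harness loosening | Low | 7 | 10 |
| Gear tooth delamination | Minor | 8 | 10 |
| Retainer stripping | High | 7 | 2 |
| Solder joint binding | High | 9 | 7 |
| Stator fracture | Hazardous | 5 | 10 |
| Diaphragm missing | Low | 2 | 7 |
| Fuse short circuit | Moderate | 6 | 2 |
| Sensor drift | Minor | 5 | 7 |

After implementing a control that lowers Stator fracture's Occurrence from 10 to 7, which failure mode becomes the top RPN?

Solder joint binding

RPN = Severity × Occurrence × Detection:
  Harness loosening: 3 × 10 × 7 = 210
  Gear tooth delamination: 1 × 10 × 8 = 80
  Retainer stripping: 7 × 2 × 7 = 98
  Solder joint binding: 7 × 7 × 9 = 441
  Stator fracture: 9 × 10 × 5 = 450
  Diaphragm missing: 3 × 7 × 2 = 42
  Fuse short circuit: 6 × 2 × 6 = 72
  Sensor drift: 1 × 7 × 5 = 35
After action: Stator fracture → 9 × 7 × 5 = 315.
Revised RPNs: Solder joint binding=441, Stator fracture=315, Harness loosening=210, Retainer stripping=98, Gear tooth delamination=80, Fuse short circuit=72, Diaphragm missing=42, Sensor drift=35.
Highest is now Solder joint binding (441).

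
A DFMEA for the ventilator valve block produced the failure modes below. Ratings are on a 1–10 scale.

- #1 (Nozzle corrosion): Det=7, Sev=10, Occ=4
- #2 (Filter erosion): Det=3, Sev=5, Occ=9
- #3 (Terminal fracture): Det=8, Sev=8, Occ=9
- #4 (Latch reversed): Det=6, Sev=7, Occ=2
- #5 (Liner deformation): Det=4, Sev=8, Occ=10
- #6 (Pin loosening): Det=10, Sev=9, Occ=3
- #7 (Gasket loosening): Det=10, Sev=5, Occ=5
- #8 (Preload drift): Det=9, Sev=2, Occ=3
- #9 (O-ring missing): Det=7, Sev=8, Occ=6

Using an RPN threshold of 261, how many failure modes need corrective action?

5

RPN = Severity × Occurrence × Detection:
  #1: 10 × 4 × 7 = 280
  #2: 5 × 9 × 3 = 135
  #3: 8 × 9 × 8 = 576
  #4: 7 × 2 × 6 = 84
  #5: 8 × 10 × 4 = 320
  #6: 9 × 3 × 10 = 270
  #7: 5 × 5 × 10 = 250
  #8: 2 × 3 × 9 = 54
  #9: 8 × 6 × 7 = 336
Modes with RPN ≥ 261: #1 (280), #3 (576), #5 (320), #6 (270), #9 (336) → 5.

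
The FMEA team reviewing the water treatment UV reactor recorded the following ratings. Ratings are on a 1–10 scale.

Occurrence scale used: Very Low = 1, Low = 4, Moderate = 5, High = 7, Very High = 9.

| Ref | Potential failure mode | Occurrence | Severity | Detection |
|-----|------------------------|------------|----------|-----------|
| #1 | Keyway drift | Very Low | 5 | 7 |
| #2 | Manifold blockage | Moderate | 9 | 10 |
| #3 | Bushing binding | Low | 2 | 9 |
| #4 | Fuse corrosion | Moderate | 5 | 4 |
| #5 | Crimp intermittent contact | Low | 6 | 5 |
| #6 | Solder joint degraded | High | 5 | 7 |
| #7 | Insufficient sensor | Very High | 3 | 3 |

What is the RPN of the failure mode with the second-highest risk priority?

245

RPN = Severity × Occurrence × Detection:
  #1: 5 × 1 × 7 = 35
  #2: 9 × 5 × 10 = 450
  #3: 2 × 4 × 9 = 72
  #4: 5 × 5 × 4 = 100
  #5: 6 × 4 × 5 = 120
  #6: 5 × 7 × 7 = 245
  #7: 3 × 9 × 3 = 81
Sorted descending: 450, 245, 120, 100, 81, 72, 35.
The second-highest RPN is 245 (#6).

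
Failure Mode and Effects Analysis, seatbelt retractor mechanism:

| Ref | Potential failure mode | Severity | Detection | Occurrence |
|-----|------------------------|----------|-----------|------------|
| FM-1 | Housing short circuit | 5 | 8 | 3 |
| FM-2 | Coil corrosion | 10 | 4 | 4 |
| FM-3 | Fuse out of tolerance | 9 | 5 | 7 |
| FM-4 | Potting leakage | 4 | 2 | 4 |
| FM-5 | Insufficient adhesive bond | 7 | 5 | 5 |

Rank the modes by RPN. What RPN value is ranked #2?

RPN = Severity × Occurrence × Detection:
  FM-1: 5 × 3 × 8 = 120
  FM-2: 10 × 4 × 4 = 160
  FM-3: 9 × 7 × 5 = 315
  FM-4: 4 × 4 × 2 = 32
  FM-5: 7 × 5 × 5 = 175
Sorted descending: 315, 175, 160, 120, 32.
The second-highest RPN is 175 (FM-5).

175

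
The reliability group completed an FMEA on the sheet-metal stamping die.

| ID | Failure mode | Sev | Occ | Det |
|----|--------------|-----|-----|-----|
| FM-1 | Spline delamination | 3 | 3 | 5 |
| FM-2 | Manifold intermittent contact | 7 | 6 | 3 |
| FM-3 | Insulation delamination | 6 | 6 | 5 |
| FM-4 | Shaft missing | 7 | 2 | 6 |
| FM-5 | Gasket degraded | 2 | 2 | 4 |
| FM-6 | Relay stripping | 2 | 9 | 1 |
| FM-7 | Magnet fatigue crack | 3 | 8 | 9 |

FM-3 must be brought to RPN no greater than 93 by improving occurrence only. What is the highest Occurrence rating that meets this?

3

FM-3: S=6, O=6, D=5 → current RPN = 180.
Fixed product = 30. Need 30 × O ≤ 93, so O ≤ 93/30 = 3.10.
Maximum integer Occurrence rating = 3 (gives RPN 90; O=4 would give 120 > 93).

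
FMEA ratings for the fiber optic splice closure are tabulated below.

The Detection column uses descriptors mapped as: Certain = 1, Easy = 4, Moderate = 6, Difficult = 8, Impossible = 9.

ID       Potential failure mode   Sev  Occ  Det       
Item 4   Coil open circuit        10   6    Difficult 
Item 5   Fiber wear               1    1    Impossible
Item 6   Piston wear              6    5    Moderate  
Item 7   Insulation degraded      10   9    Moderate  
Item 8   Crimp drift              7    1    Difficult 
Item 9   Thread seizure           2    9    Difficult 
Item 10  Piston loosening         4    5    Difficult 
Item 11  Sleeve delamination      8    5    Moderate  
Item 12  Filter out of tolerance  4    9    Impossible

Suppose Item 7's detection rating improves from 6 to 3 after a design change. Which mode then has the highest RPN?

Item 4

RPN = Severity × Occurrence × Detection:
  Item 4: 10 × 6 × 8 = 480
  Item 5: 1 × 1 × 9 = 9
  Item 6: 6 × 5 × 6 = 180
  Item 7: 10 × 9 × 6 = 540
  Item 8: 7 × 1 × 8 = 56
  Item 9: 2 × 9 × 8 = 144
  Item 10: 4 × 5 × 8 = 160
  Item 11: 8 × 5 × 6 = 240
  Item 12: 4 × 9 × 9 = 324
After action: Item 7 → 10 × 9 × 3 = 270.
Revised RPNs: Item 4=480, Item 12=324, Item 7=270, Item 11=240, Item 6=180, Item 10=160, Item 9=144, Item 8=56, Item 5=9.
Highest is now Item 4 (480).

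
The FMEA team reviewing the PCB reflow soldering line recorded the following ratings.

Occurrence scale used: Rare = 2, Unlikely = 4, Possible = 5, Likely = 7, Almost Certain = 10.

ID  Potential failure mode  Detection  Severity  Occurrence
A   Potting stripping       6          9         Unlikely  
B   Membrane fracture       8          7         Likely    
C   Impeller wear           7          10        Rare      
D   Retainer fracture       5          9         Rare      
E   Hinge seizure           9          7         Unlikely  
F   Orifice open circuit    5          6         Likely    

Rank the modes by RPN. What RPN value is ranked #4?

RPN = Severity × Occurrence × Detection:
  A: 9 × 4 × 6 = 216
  B: 7 × 7 × 8 = 392
  C: 10 × 2 × 7 = 140
  D: 9 × 2 × 5 = 90
  E: 7 × 4 × 9 = 252
  F: 6 × 7 × 5 = 210
Sorted descending: 392, 252, 216, 210, 140, 90.
The fourth-highest RPN is 210 (F).

210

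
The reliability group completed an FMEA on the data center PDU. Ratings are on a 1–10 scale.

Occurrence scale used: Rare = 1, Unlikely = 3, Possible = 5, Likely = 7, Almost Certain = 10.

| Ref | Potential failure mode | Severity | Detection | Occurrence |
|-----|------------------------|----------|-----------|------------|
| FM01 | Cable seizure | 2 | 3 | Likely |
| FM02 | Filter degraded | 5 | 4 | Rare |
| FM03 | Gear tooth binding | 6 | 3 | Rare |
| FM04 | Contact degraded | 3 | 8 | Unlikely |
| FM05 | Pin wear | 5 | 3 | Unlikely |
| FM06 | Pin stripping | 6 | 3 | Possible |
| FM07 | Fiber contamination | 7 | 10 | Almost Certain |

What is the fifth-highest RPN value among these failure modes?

42

RPN = Severity × Occurrence × Detection:
  FM01: 2 × 7 × 3 = 42
  FM02: 5 × 1 × 4 = 20
  FM03: 6 × 1 × 3 = 18
  FM04: 3 × 3 × 8 = 72
  FM05: 5 × 3 × 3 = 45
  FM06: 6 × 5 × 3 = 90
  FM07: 7 × 10 × 10 = 700
Sorted descending: 700, 90, 72, 45, 42, 20, 18.
The fifth-highest RPN is 42 (FM01).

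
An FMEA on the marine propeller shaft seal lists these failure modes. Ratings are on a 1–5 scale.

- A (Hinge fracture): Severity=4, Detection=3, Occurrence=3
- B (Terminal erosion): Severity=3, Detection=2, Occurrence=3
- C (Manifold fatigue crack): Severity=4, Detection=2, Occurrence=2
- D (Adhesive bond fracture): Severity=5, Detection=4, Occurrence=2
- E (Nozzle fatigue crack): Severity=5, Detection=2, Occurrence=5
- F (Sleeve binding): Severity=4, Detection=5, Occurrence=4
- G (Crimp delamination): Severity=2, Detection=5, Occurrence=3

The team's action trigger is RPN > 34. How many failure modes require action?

4

RPN = Severity × Occurrence × Detection:
  A: 4 × 3 × 3 = 36
  B: 3 × 3 × 2 = 18
  C: 4 × 2 × 2 = 16
  D: 5 × 2 × 4 = 40
  E: 5 × 5 × 2 = 50
  F: 4 × 4 × 5 = 80
  G: 2 × 3 × 5 = 30
Modes with RPN > 34: A (36), D (40), E (50), F (80) → 4.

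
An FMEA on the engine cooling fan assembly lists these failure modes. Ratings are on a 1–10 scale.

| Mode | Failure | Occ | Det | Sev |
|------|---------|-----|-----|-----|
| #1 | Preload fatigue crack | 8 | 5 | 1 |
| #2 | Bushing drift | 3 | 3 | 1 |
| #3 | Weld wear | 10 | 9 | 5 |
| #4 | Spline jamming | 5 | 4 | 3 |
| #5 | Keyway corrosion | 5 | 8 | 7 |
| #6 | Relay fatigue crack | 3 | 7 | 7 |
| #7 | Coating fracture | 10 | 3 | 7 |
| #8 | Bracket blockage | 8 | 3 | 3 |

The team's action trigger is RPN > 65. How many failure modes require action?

5

RPN = Severity × Occurrence × Detection:
  #1: 1 × 8 × 5 = 40
  #2: 1 × 3 × 3 = 9
  #3: 5 × 10 × 9 = 450
  #4: 3 × 5 × 4 = 60
  #5: 7 × 5 × 8 = 280
  #6: 7 × 3 × 7 = 147
  #7: 7 × 10 × 3 = 210
  #8: 3 × 8 × 3 = 72
Modes with RPN > 65: #3 (450), #5 (280), #6 (147), #7 (210), #8 (72) → 5.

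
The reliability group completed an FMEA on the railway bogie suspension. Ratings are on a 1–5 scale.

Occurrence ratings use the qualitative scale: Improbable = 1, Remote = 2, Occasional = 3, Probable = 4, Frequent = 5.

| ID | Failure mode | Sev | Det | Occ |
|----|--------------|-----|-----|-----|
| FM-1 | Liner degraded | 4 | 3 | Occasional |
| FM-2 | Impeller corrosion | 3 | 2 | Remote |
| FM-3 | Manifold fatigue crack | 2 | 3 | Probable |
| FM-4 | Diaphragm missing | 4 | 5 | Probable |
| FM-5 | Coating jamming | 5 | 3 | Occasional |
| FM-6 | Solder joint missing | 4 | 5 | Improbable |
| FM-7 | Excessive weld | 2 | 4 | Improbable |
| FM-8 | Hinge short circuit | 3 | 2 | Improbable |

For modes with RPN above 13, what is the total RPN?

205

RPN = Severity × Occurrence × Detection:
  FM-1: 4 × 3 × 3 = 36
  FM-2: 3 × 2 × 2 = 12
  FM-3: 2 × 4 × 3 = 24
  FM-4: 4 × 4 × 5 = 80
  FM-5: 5 × 3 × 3 = 45
  FM-6: 4 × 1 × 5 = 20
  FM-7: 2 × 1 × 4 = 8
  FM-8: 3 × 1 × 2 = 6
RPN > 13: FM-1 (36), FM-3 (24), FM-4 (80), FM-5 (45), FM-6 (20).
Sum: 36 + 24 + 80 + 45 + 20 = 205.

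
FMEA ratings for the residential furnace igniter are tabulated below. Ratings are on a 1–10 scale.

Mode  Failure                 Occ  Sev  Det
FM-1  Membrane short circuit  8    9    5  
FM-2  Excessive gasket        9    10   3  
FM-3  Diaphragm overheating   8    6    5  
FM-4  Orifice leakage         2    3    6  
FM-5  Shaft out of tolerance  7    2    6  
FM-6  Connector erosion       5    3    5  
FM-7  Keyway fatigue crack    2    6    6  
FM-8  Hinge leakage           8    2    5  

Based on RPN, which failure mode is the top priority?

FM-1

RPN = Severity × Occurrence × Detection:
  FM-1: 9 × 8 × 5 = 360
  FM-2: 10 × 9 × 3 = 270
  FM-3: 6 × 8 × 5 = 240
  FM-4: 3 × 2 × 6 = 36
  FM-5: 2 × 7 × 6 = 84
  FM-6: 3 × 5 × 5 = 75
  FM-7: 6 × 2 × 6 = 72
  FM-8: 2 × 8 × 5 = 80
Highest RPN is 360 → FM-1.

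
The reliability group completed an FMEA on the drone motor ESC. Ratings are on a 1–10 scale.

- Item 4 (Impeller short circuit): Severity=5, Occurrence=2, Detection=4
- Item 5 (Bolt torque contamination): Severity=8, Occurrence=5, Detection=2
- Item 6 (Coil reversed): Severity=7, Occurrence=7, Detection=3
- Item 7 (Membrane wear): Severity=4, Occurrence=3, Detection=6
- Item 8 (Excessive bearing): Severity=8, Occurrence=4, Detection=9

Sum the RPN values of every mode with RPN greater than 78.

515

RPN = Severity × Occurrence × Detection:
  Item 4: 5 × 2 × 4 = 40
  Item 5: 8 × 5 × 2 = 80
  Item 6: 7 × 7 × 3 = 147
  Item 7: 4 × 3 × 6 = 72
  Item 8: 8 × 4 × 9 = 288
RPN > 78: Item 5 (80), Item 6 (147), Item 8 (288).
Sum: 80 + 147 + 288 = 515.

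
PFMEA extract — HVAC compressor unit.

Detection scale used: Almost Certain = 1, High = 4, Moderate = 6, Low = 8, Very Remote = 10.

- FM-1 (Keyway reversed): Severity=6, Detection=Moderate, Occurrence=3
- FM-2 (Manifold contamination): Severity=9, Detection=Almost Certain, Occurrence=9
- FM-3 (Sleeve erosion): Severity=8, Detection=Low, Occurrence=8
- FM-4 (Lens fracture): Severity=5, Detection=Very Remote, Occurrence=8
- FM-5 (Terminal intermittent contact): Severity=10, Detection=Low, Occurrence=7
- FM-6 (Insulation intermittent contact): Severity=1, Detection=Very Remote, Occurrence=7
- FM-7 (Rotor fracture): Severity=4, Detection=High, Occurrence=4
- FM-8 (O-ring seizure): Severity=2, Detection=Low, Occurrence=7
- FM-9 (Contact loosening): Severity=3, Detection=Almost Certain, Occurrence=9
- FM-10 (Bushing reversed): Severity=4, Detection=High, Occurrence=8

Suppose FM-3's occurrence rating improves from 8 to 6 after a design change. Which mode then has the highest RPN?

RPN = Severity × Occurrence × Detection:
  FM-1: 6 × 3 × 6 = 108
  FM-2: 9 × 9 × 1 = 81
  FM-3: 8 × 8 × 8 = 512
  FM-4: 5 × 8 × 10 = 400
  FM-5: 10 × 7 × 8 = 560
  FM-6: 1 × 7 × 10 = 70
  FM-7: 4 × 4 × 4 = 64
  FM-8: 2 × 7 × 8 = 112
  FM-9: 3 × 9 × 1 = 27
  FM-10: 4 × 8 × 4 = 128
After action: FM-3 → 8 × 6 × 8 = 384.
Revised RPNs: FM-5=560, FM-4=400, FM-3=384, FM-10=128, FM-8=112, FM-1=108, FM-2=81, FM-6=70, FM-7=64, FM-9=27.
Highest is now FM-5 (560).

FM-5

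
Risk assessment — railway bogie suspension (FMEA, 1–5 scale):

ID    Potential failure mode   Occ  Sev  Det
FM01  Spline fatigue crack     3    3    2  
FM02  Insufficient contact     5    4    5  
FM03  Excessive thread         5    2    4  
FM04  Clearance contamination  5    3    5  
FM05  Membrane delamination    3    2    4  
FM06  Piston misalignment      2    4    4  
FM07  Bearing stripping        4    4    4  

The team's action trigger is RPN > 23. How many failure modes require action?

RPN = Severity × Occurrence × Detection:
  FM01: 3 × 3 × 2 = 18
  FM02: 4 × 5 × 5 = 100
  FM03: 2 × 5 × 4 = 40
  FM04: 3 × 5 × 5 = 75
  FM05: 2 × 3 × 4 = 24
  FM06: 4 × 2 × 4 = 32
  FM07: 4 × 4 × 4 = 64
Modes with RPN > 23: FM02 (100), FM03 (40), FM04 (75), FM05 (24), FM06 (32), FM07 (64) → 6.

6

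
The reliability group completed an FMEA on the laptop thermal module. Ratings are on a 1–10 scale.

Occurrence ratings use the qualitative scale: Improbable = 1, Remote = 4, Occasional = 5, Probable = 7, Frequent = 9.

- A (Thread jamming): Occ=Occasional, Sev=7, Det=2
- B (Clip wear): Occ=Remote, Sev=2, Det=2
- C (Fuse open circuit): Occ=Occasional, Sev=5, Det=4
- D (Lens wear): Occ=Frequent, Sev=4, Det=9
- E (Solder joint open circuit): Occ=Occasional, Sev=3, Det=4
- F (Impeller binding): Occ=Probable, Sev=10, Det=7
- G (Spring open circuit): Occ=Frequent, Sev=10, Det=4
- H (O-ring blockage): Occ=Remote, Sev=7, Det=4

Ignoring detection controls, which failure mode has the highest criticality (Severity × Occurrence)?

G

Criticality = Severity × Occurrence:
  A: 7 × 5 = 35
  B: 2 × 4 = 8
  C: 5 × 5 = 25
  D: 4 × 9 = 36
  E: 3 × 5 = 15
  F: 10 × 7 = 70
  G: 10 × 9 = 90
  H: 7 × 4 = 28
Highest criticality is 90 → G.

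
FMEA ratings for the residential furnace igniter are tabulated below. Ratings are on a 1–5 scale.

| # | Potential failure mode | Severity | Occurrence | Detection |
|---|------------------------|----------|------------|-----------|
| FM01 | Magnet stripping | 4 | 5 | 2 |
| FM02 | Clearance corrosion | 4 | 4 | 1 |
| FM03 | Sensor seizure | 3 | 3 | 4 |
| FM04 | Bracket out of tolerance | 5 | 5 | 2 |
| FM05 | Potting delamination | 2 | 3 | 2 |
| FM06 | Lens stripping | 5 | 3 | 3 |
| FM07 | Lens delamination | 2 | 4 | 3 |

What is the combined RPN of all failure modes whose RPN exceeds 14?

RPN = Severity × Occurrence × Detection:
  FM01: 4 × 5 × 2 = 40
  FM02: 4 × 4 × 1 = 16
  FM03: 3 × 3 × 4 = 36
  FM04: 5 × 5 × 2 = 50
  FM05: 2 × 3 × 2 = 12
  FM06: 5 × 3 × 3 = 45
  FM07: 2 × 4 × 3 = 24
RPN > 14: FM01 (40), FM02 (16), FM03 (36), FM04 (50), FM06 (45), FM07 (24).
Sum: 40 + 16 + 36 + 50 + 45 + 24 = 211.

211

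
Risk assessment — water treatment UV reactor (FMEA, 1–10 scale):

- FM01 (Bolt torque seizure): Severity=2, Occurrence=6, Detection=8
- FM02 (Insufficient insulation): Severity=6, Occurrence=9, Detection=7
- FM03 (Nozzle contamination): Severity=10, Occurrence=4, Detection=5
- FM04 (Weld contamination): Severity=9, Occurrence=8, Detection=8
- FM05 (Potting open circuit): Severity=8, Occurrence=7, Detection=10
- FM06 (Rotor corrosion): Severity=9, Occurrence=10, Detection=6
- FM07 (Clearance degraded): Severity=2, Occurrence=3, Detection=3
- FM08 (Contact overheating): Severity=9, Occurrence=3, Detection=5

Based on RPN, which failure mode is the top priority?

FM04

RPN = Severity × Occurrence × Detection:
  FM01: 2 × 6 × 8 = 96
  FM02: 6 × 9 × 7 = 378
  FM03: 10 × 4 × 5 = 200
  FM04: 9 × 8 × 8 = 576
  FM05: 8 × 7 × 10 = 560
  FM06: 9 × 10 × 6 = 540
  FM07: 2 × 3 × 3 = 18
  FM08: 9 × 3 × 5 = 135
Highest RPN is 576 → FM04.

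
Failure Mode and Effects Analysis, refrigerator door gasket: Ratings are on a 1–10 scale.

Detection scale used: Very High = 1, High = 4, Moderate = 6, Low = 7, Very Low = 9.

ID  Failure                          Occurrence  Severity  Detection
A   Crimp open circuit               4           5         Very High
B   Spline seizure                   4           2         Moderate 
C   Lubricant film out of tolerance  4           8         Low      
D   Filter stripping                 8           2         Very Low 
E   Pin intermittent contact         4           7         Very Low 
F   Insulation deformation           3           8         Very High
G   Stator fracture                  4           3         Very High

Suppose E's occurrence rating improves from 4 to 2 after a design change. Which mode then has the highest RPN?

C

RPN = Severity × Occurrence × Detection:
  A: 5 × 4 × 1 = 20
  B: 2 × 4 × 6 = 48
  C: 8 × 4 × 7 = 224
  D: 2 × 8 × 9 = 144
  E: 7 × 4 × 9 = 252
  F: 8 × 3 × 1 = 24
  G: 3 × 4 × 1 = 12
After action: E → 7 × 2 × 9 = 126.
Revised RPNs: C=224, D=144, E=126, B=48, F=24, A=20, G=12.
Highest is now C (224).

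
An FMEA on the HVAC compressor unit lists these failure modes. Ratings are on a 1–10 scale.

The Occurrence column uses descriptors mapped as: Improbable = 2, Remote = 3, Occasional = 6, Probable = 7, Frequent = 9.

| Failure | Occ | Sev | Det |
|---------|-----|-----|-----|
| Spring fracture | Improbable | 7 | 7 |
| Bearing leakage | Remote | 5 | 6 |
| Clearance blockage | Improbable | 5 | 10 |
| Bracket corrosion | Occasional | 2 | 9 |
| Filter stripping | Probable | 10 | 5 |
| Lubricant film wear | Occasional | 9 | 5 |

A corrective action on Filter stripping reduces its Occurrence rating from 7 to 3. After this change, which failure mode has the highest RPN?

Lubricant film wear

RPN = Severity × Occurrence × Detection:
  Spring fracture: 7 × 2 × 7 = 98
  Bearing leakage: 5 × 3 × 6 = 90
  Clearance blockage: 5 × 2 × 10 = 100
  Bracket corrosion: 2 × 6 × 9 = 108
  Filter stripping: 10 × 7 × 5 = 350
  Lubricant film wear: 9 × 6 × 5 = 270
After action: Filter stripping → 10 × 3 × 5 = 150.
Revised RPNs: Lubricant film wear=270, Filter stripping=150, Bracket corrosion=108, Clearance blockage=100, Spring fracture=98, Bearing leakage=90.
Highest is now Lubricant film wear (270).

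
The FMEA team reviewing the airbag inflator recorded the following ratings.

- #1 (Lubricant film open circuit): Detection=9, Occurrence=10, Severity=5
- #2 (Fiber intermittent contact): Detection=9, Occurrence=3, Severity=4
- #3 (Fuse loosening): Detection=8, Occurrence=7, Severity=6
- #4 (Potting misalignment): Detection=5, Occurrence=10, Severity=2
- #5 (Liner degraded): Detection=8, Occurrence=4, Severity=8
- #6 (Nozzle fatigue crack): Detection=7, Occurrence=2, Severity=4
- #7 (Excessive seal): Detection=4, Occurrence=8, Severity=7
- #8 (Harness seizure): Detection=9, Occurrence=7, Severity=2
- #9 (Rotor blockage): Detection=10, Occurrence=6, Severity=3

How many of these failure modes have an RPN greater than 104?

7

RPN = Severity × Occurrence × Detection:
  #1: 5 × 10 × 9 = 450
  #2: 4 × 3 × 9 = 108
  #3: 6 × 7 × 8 = 336
  #4: 2 × 10 × 5 = 100
  #5: 8 × 4 × 8 = 256
  #6: 4 × 2 × 7 = 56
  #7: 7 × 8 × 4 = 224
  #8: 2 × 7 × 9 = 126
  #9: 3 × 6 × 10 = 180
Modes with RPN > 104: #1 (450), #2 (108), #3 (336), #5 (256), #7 (224), #8 (126), #9 (180) → 7.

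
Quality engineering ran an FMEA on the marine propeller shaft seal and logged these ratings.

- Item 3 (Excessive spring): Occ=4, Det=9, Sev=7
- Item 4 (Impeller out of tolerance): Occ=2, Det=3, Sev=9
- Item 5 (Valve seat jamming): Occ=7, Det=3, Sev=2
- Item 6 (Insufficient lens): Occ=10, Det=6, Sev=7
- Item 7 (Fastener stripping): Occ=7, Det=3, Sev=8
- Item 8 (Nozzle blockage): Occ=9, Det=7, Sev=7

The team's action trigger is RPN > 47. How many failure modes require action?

5

RPN = Severity × Occurrence × Detection:
  Item 3: 7 × 4 × 9 = 252
  Item 4: 9 × 2 × 3 = 54
  Item 5: 2 × 7 × 3 = 42
  Item 6: 7 × 10 × 6 = 420
  Item 7: 8 × 7 × 3 = 168
  Item 8: 7 × 9 × 7 = 441
Modes with RPN > 47: Item 3 (252), Item 4 (54), Item 6 (420), Item 7 (168), Item 8 (441) → 5.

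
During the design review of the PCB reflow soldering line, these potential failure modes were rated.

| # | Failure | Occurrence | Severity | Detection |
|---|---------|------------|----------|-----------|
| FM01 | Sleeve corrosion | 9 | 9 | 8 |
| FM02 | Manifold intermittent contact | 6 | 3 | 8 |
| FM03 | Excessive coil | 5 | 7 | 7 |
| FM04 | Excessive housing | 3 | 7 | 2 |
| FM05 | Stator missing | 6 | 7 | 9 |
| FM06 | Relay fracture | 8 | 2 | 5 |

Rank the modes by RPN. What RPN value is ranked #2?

RPN = Severity × Occurrence × Detection:
  FM01: 9 × 9 × 8 = 648
  FM02: 3 × 6 × 8 = 144
  FM03: 7 × 5 × 7 = 245
  FM04: 7 × 3 × 2 = 42
  FM05: 7 × 6 × 9 = 378
  FM06: 2 × 8 × 5 = 80
Sorted descending: 648, 378, 245, 144, 80, 42.
The second-highest RPN is 378 (FM05).

378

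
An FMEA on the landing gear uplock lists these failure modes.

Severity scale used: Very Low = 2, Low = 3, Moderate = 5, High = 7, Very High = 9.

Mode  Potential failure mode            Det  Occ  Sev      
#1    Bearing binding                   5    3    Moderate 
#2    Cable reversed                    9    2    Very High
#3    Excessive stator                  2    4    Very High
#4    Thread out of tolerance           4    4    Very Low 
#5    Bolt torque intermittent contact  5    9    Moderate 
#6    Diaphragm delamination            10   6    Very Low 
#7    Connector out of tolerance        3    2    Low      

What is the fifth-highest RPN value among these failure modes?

72

RPN = Severity × Occurrence × Detection:
  #1: 5 × 3 × 5 = 75
  #2: 9 × 2 × 9 = 162
  #3: 9 × 4 × 2 = 72
  #4: 2 × 4 × 4 = 32
  #5: 5 × 9 × 5 = 225
  #6: 2 × 6 × 10 = 120
  #7: 3 × 2 × 3 = 18
Sorted descending: 225, 162, 120, 75, 72, 32, 18.
The fifth-highest RPN is 72 (#3).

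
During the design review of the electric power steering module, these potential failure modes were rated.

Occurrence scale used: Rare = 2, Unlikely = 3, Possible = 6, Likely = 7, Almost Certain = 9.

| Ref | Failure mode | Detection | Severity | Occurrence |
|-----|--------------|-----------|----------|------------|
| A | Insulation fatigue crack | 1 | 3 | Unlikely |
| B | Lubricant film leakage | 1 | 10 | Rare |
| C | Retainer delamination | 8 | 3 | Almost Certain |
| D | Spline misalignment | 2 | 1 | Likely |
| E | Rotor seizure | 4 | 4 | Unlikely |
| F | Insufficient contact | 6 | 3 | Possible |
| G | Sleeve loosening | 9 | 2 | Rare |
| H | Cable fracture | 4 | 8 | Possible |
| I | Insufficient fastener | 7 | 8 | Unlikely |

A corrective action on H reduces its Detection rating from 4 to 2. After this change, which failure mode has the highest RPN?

C

RPN = Severity × Occurrence × Detection:
  A: 3 × 3 × 1 = 9
  B: 10 × 2 × 1 = 20
  C: 3 × 9 × 8 = 216
  D: 1 × 7 × 2 = 14
  E: 4 × 3 × 4 = 48
  F: 3 × 6 × 6 = 108
  G: 2 × 2 × 9 = 36
  H: 8 × 6 × 4 = 192
  I: 8 × 3 × 7 = 168
After action: H → 8 × 6 × 2 = 96.
Revised RPNs: C=216, I=168, F=108, H=96, E=48, G=36, B=20, D=14, A=9.
Highest is now C (216).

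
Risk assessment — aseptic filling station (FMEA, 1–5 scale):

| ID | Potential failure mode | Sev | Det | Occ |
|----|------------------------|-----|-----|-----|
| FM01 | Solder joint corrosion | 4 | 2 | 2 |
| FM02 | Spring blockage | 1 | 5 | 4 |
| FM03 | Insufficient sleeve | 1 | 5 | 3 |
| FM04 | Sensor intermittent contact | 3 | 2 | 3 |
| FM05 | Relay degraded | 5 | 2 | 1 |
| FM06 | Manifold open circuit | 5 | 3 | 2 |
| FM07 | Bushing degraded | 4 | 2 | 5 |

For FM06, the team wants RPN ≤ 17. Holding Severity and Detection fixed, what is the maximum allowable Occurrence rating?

1

FM06: S=5, O=2, D=3 → current RPN = 30.
Fixed product = 15. Need 15 × O ≤ 17, so O ≤ 17/15 = 1.13.
Maximum integer Occurrence rating = 1 (gives RPN 15; O=2 would give 30 > 17).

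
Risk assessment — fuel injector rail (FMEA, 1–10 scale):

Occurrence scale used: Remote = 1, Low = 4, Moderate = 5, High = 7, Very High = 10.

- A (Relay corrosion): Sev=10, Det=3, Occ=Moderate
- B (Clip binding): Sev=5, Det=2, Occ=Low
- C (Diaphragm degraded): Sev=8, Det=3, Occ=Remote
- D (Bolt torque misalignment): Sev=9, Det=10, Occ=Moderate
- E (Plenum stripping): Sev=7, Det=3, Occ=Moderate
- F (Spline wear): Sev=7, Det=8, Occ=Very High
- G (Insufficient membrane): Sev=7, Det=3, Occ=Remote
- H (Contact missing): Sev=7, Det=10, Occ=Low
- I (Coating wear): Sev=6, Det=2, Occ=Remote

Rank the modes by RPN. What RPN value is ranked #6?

40

RPN = Severity × Occurrence × Detection:
  A: 10 × 5 × 3 = 150
  B: 5 × 4 × 2 = 40
  C: 8 × 1 × 3 = 24
  D: 9 × 5 × 10 = 450
  E: 7 × 5 × 3 = 105
  F: 7 × 10 × 8 = 560
  G: 7 × 1 × 3 = 21
  H: 7 × 4 × 10 = 280
  I: 6 × 1 × 2 = 12
Sorted descending: 560, 450, 280, 150, 105, 40, 24, 21, 12.
The sixth-highest RPN is 40 (B).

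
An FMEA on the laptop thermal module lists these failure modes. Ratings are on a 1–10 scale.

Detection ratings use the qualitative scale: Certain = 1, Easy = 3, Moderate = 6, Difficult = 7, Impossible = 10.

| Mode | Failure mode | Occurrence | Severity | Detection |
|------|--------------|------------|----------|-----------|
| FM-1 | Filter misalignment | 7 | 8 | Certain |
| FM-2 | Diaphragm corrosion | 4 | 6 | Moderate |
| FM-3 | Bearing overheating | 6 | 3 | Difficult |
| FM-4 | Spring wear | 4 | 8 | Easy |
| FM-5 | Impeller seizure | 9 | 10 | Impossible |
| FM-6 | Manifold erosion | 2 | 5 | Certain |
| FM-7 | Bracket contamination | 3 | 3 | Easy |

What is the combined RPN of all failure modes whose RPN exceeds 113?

RPN = Severity × Occurrence × Detection:
  FM-1: 8 × 7 × 1 = 56
  FM-2: 6 × 4 × 6 = 144
  FM-3: 3 × 6 × 7 = 126
  FM-4: 8 × 4 × 3 = 96
  FM-5: 10 × 9 × 10 = 900
  FM-6: 5 × 2 × 1 = 10
  FM-7: 3 × 3 × 3 = 27
RPN > 113: FM-2 (144), FM-3 (126), FM-5 (900).
Sum: 144 + 126 + 900 = 1170.

1170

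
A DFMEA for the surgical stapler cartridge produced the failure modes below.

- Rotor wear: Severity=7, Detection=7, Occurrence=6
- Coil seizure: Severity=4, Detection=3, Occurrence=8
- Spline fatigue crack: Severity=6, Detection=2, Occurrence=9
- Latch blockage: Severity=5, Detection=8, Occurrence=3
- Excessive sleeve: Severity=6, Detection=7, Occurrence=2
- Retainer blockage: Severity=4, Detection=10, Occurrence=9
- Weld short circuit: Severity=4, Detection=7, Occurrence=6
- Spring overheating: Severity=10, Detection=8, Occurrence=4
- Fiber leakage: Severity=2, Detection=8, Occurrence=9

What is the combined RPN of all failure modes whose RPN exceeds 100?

RPN = Severity × Occurrence × Detection:
  Rotor wear: 7 × 6 × 7 = 294
  Coil seizure: 4 × 8 × 3 = 96
  Spline fatigue crack: 6 × 9 × 2 = 108
  Latch blockage: 5 × 3 × 8 = 120
  Excessive sleeve: 6 × 2 × 7 = 84
  Retainer blockage: 4 × 9 × 10 = 360
  Weld short circuit: 4 × 6 × 7 = 168
  Spring overheating: 10 × 4 × 8 = 320
  Fiber leakage: 2 × 9 × 8 = 144
RPN > 100: Rotor wear (294), Spline fatigue crack (108), Latch blockage (120), Retainer blockage (360), Weld short circuit (168), Spring overheating (320), Fiber leakage (144).
Sum: 294 + 108 + 120 + 360 + 168 + 320 + 144 = 1514.

1514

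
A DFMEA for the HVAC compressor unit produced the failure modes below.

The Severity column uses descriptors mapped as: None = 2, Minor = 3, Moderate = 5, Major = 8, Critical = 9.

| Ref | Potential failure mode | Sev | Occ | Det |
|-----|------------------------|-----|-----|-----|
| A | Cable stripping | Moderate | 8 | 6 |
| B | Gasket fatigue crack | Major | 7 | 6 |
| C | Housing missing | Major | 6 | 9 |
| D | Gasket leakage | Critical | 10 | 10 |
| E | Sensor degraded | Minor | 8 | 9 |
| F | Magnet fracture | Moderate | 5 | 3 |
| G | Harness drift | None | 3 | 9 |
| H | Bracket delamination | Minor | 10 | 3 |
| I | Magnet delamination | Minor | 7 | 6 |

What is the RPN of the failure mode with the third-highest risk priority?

RPN = Severity × Occurrence × Detection:
  A: 5 × 8 × 6 = 240
  B: 8 × 7 × 6 = 336
  C: 8 × 6 × 9 = 432
  D: 9 × 10 × 10 = 900
  E: 3 × 8 × 9 = 216
  F: 5 × 5 × 3 = 75
  G: 2 × 3 × 9 = 54
  H: 3 × 10 × 3 = 90
  I: 3 × 7 × 6 = 126
Sorted descending: 900, 432, 336, 240, 216, 126, 90, 75, 54.
The third-highest RPN is 336 (B).

336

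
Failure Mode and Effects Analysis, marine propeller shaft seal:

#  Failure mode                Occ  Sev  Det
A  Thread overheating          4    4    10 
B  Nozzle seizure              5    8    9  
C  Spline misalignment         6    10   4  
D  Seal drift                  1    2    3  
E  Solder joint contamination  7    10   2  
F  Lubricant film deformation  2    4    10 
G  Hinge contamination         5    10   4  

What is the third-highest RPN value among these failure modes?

RPN = Severity × Occurrence × Detection:
  A: 4 × 4 × 10 = 160
  B: 8 × 5 × 9 = 360
  C: 10 × 6 × 4 = 240
  D: 2 × 1 × 3 = 6
  E: 10 × 7 × 2 = 140
  F: 4 × 2 × 10 = 80
  G: 10 × 5 × 4 = 200
Sorted descending: 360, 240, 200, 160, 140, 80, 6.
The third-highest RPN is 200 (G).

200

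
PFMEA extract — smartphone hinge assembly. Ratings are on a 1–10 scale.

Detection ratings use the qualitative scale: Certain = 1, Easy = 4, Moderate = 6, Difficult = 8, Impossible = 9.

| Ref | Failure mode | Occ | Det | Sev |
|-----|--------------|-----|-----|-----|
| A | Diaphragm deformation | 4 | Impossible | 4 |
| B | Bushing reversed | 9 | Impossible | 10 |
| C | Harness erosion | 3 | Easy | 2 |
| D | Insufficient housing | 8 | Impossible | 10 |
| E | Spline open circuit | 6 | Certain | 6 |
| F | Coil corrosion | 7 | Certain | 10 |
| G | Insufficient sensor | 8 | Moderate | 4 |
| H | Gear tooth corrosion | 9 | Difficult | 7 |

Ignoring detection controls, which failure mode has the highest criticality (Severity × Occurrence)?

B

Criticality = Severity × Occurrence:
  A: 4 × 4 = 16
  B: 10 × 9 = 90
  C: 2 × 3 = 6
  D: 10 × 8 = 80
  E: 6 × 6 = 36
  F: 10 × 7 = 70
  G: 4 × 8 = 32
  H: 7 × 9 = 63
Highest criticality is 90 → B.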